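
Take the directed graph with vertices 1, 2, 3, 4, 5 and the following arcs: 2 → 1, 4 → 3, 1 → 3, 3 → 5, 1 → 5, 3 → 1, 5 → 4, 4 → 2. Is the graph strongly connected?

Yes

From 1 we can reach every vertex (1, 2, 3, 4, 5), and every vertex can reach 1 (1, 2, 3, 4, 5). So the whole graph is one strongly connected component.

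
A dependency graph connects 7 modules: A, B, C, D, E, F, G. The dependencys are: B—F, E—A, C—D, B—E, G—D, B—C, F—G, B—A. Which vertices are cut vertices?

Removing B increases the component count from 1 to 2, so B is a cut vertex.
By contrast removing F leaves 1 component; it is not a cut vertex. No other vertex is a cut vertex either.

B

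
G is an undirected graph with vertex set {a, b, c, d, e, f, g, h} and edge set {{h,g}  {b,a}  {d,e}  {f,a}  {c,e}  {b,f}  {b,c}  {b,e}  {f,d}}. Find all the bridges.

g-h

The edges on the cycle b-f-a-b are not bridges since each lies on that cycle.
But removing h-g disconnects h from g — this is a bridge.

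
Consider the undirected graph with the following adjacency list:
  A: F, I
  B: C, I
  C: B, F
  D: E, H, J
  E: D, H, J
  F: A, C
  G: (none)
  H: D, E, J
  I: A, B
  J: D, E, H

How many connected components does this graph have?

G is isolated — a component by itself.
Starting from D we can reach D, E, H, J. That is one component of size 4.
Starting from A we can reach A, B, C, F, I. That is one component of size 5.
Total: 3 components.

3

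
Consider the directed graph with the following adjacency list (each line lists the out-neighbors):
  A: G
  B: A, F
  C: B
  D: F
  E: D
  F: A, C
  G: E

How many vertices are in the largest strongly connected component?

7

{A, B, C, D, E, F, G} are all mutually reachable — one SCC of size 7.
The largest has 7 vertices.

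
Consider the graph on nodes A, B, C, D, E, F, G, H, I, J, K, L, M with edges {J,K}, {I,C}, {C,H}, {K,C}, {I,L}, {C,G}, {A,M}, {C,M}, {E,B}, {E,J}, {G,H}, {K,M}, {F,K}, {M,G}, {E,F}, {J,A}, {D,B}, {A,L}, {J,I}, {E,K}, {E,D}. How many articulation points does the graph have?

1

Removing E increases the component count from 1 to 2, so E is a cut vertex.
By contrast removing M leaves 1 component; it is not a cut vertex. No other vertex is a cut vertex either.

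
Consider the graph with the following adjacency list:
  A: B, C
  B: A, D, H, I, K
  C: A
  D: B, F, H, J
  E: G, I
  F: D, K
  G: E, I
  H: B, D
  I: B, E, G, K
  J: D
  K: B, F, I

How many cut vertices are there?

Removing A increases the component count from 1 to 2, so A is a cut vertex.
Removing B increases the component count from 1 to 2, so B is a cut vertex.
Removing D increases the component count from 1 to 2, so D is a cut vertex.
Likewise I is a cut vertex.
By contrast removing H leaves 1 component; it is not a cut vertex. No other vertex is a cut vertex either.

4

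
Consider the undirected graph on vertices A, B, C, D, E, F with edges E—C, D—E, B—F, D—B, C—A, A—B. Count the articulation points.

Removing B increases the component count from 1 to 2, so B is a cut vertex.
By contrast removing E leaves 1 component; it is not a cut vertex. No other vertex is a cut vertex either.

1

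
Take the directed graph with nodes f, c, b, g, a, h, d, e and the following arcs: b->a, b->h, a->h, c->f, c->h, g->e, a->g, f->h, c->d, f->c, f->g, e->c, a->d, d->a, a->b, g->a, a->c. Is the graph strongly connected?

No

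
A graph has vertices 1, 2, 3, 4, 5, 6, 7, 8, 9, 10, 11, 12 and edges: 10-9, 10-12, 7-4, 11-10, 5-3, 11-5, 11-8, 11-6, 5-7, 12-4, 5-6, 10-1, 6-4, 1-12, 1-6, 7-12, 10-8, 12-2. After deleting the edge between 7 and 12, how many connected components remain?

1

7 and 12 are still connected via 7-4-12, so the component count stays at 1.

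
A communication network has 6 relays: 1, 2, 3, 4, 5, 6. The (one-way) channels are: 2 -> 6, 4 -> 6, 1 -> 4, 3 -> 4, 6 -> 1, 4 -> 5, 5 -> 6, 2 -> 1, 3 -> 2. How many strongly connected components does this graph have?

{1, 4, 5, 6} are all mutually reachable — one SCC of size 4.
{2} is an SCC by itself.
{3} is an SCC by itself.
That gives 3 strongly connected components.

3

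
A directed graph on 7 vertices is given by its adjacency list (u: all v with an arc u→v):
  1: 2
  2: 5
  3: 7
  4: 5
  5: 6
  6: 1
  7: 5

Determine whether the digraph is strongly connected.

No

There is no directed path from 5 to 7, so the graph is not strongly connected.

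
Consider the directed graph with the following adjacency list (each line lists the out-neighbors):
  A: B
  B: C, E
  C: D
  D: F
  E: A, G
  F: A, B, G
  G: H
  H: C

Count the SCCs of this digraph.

1

{A, B, C, D, E, F, G, H} are all mutually reachable — one SCC of size 8.
That gives 1 strongly connected component.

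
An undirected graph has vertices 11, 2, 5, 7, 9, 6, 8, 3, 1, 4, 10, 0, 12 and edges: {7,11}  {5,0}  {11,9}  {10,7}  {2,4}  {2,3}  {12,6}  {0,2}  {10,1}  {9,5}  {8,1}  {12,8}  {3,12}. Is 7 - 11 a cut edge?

No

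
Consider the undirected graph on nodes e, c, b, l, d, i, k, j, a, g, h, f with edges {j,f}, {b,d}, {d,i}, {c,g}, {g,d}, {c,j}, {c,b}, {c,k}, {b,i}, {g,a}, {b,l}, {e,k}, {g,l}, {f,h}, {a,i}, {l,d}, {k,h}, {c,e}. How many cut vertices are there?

Removing c increases the component count from 1 to 2, so c is a cut vertex.
By contrast removing d leaves 1 component; it is not a cut vertex. No other vertex is a cut vertex either.

1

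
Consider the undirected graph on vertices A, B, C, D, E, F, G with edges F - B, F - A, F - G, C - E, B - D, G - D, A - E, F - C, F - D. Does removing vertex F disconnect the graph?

Yes

Deleting F raises the number of components from 1 to 2, so F is a cut vertex.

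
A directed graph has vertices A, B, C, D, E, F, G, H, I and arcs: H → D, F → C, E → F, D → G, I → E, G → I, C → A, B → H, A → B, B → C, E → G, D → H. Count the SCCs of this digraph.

1

{A, B, C, D, E, F, G, H, I} are all mutually reachable — one SCC of size 9.
That gives 1 strongly connected component.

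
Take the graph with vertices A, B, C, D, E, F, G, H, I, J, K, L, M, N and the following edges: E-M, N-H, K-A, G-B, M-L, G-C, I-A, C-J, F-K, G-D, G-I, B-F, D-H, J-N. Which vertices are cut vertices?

Removing G increases the component count from 2 to 3, so G is a cut vertex.
Removing M increases the component count from 2 to 3, so M is a cut vertex.
By contrast removing F leaves 2 components; it is not a cut vertex. No other vertex is a cut vertex either.

G, M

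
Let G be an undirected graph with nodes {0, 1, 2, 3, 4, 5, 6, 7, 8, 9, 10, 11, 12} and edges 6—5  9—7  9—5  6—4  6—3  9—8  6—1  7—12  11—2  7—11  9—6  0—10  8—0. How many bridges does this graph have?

The edges on the cycle 9-6-5-9 are not bridges since each lies on that cycle.
But removing 10—0 disconnects 10 from 0; removing 6—1 disconnects 6 from 1; removing 2—11 disconnects 2 from 11; removing 9—8 disconnects 9 from 8 — these are bridges.
In total 10 edges are bridges.

10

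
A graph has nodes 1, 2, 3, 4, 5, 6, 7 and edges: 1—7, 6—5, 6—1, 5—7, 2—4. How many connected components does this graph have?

3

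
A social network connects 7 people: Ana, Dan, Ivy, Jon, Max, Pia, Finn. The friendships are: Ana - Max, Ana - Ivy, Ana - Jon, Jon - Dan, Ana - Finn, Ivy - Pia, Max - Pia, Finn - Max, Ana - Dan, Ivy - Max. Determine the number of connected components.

1

Starting from Ana we can reach Ana, Dan, Ivy, Jon, Max, Pia, Finn. That is one component of size 7.
Total: 1 component.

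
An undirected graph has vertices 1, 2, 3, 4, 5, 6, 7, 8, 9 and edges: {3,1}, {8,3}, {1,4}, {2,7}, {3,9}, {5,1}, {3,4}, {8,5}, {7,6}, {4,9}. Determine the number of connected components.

Starting from 2 we can reach 2, 6, 7. That is one component of size 3.
Starting from 1 we can reach 1, 3, 4, 5, 8, 9. That is one component of size 6.
Total: 2 components.

2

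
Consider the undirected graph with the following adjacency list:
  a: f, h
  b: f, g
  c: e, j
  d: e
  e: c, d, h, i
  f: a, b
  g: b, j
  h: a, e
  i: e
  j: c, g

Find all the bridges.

The edges on the cycle h-a-f-b-g-j-c-e-h are not bridges since each lies on that cycle.
But removing i-e disconnects i from e; removing d-e disconnects d from e — these are bridges.

d-e, e-i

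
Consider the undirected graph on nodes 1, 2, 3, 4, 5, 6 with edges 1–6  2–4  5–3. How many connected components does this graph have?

Starting from 3 we can reach 3, 5. That is one component of size 2.
Starting from 2 we can reach 2, 4. That is one component of size 2.
Starting from 1 we can reach 1, 6. That is one component of size 2.
Total: 3 components.

3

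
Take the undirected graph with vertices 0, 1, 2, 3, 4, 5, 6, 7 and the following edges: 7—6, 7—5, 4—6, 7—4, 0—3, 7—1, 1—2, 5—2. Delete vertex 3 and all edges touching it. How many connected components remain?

2

With 3 gone, the remaining components are: {0}; {1, 2, 4, 5, 6, 7}.
That is 2 components.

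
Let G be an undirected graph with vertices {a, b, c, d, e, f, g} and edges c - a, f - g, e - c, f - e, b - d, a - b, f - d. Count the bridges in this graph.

The edges on the cycle f-e-c-a-b-d-f are not bridges since each lies on that cycle.
But removing f - g disconnects f from g — this is a bridge.

1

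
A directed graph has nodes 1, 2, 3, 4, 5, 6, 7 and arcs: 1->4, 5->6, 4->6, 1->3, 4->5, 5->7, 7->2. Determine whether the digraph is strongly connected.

No

There is no directed path from 2 to 1, so the graph is not strongly connected.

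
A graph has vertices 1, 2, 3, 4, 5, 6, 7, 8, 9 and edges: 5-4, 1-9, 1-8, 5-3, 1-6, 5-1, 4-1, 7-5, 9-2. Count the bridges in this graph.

6

The edges on the cycle 5-4-1-5 are not bridges since each lies on that cycle.
But removing 1-6 disconnects 1 from 6; removing 1-9 disconnects 1 from 9; removing 1-8 disconnects 1 from 8; removing 2-9 disconnects 2 from 9 — these are bridges.
In total 6 edges are bridges.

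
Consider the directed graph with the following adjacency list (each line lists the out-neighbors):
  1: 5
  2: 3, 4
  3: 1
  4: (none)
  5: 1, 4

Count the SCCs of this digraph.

4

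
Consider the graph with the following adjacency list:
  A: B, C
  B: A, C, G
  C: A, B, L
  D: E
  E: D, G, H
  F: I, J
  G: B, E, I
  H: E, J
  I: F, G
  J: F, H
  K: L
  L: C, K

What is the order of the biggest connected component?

12

Starting from A we can reach A, B, C, D, E, F, G, H, I, J, K, L. That is one component of size 12.
The largest has 12 vertices.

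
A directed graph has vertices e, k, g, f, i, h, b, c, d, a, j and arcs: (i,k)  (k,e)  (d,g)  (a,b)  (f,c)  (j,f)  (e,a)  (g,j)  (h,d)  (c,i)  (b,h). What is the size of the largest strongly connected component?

11

{a, b, c, d, e, f, g, h, i, j, k} are all mutually reachable — one SCC of size 11.
The largest has 11 vertices.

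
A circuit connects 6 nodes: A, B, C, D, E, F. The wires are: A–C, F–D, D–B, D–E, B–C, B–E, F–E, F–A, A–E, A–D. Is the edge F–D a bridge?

After removing F–D, the path F-A-D still connects them, so the edge is not a bridge.

No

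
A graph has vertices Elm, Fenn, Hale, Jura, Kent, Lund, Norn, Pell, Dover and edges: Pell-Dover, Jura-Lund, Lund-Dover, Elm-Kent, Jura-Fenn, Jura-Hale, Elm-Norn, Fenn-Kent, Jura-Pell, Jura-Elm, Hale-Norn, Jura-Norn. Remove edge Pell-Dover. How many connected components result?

1

Pell and Dover are still connected via Pell-Jura-Lund-Dover, so the component count stays at 1.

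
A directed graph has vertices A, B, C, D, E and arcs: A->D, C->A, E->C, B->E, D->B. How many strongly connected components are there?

1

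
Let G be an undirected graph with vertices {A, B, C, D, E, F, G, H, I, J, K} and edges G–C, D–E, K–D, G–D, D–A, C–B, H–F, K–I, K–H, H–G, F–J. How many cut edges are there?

The edges on the cycle K-H-G-D-K are not bridges since each lies on that cycle.
But removing C–B disconnects C from B; removing E–D disconnects E from D; removing A–D disconnects A from D; removing G–C disconnects G from C — these are bridges.
In total 7 edges are bridges.

7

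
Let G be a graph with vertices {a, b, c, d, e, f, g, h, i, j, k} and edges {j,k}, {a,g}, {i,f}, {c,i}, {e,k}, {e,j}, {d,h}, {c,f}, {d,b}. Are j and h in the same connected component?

No

The component containing j is {e, j, k}, and h is not in it.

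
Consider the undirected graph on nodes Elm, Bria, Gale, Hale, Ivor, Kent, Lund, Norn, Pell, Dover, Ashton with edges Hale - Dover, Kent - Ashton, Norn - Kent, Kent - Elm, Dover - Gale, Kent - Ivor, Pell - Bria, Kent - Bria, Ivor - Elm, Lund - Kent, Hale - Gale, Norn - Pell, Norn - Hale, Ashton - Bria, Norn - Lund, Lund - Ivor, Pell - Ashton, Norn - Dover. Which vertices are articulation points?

Norn

Removing Norn increases the component count from 1 to 2, so Norn is a cut vertex.
By contrast removing Ashton leaves 1 component; it is not a cut vertex. No other vertex is a cut vertex either.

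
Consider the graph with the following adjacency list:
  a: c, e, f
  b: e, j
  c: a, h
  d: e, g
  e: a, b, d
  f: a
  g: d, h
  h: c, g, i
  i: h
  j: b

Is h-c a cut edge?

No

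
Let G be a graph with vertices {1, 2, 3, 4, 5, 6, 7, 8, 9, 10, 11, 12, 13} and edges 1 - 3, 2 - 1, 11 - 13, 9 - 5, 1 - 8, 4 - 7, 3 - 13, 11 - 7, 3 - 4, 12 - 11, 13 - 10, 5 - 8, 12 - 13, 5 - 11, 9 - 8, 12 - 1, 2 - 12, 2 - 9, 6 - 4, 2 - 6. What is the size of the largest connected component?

13

Starting from 1 we can reach 1, 2, 3, 4, 5, 6, 7, 8, 9, 10, 11, 12, 13. That is one component of size 13.
The largest has 13 vertices.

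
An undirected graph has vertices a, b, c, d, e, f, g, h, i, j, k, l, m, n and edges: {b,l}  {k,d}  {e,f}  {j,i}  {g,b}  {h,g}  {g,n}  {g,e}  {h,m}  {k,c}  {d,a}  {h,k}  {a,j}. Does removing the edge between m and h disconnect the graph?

Yes

Removing m-h leaves no path between m and h: the component count goes from 1 to 2. So it is a bridge.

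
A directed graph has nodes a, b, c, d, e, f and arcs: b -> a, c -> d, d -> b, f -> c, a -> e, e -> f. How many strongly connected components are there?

1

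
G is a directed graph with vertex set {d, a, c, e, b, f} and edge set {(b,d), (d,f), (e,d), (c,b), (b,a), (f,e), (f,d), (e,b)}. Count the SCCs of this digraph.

{b, d, e, f} are all mutually reachable — one SCC of size 4.
{a} is an SCC by itself.
{c} is an SCC by itself.
That gives 3 strongly connected components.

3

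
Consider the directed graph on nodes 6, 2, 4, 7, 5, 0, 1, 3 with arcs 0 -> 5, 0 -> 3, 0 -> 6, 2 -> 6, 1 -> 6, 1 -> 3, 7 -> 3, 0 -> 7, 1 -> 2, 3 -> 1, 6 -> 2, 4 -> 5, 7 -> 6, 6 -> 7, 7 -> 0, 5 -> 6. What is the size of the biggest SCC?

{0, 1, 2, 3, 5, 6, 7} are all mutually reachable — one SCC of size 7.
{4} is an SCC by itself.
The largest has 7 vertices.

7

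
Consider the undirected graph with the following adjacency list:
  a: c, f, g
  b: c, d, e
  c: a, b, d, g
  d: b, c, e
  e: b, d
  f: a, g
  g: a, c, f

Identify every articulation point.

Removing c increases the component count from 1 to 2, so c is a cut vertex.
By contrast removing d leaves 1 component; it is not a cut vertex. No other vertex is a cut vertex either.

c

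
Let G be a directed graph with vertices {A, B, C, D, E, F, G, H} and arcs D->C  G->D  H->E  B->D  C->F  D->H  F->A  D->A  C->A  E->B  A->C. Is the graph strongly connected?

There is no directed path from F to G, so the graph is not strongly connected.

No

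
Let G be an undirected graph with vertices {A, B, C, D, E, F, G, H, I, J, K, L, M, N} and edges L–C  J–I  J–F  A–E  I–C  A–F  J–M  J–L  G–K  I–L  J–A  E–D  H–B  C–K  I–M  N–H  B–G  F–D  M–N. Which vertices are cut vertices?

Removing J increases the component count from 1 to 2, so J is a cut vertex.
By contrast removing N leaves 1 component; it is not a cut vertex. No other vertex is a cut vertex either.

J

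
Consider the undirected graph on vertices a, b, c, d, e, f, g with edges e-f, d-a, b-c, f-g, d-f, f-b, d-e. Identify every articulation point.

Removing b increases the component count from 1 to 2, so b is a cut vertex.
Removing d increases the component count from 1 to 2, so d is a cut vertex.
Removing f increases the component count from 1 to 3, so f is a cut vertex.
By contrast removing g leaves 1 component; it is not a cut vertex. No other vertex is a cut vertex either.

b, d, f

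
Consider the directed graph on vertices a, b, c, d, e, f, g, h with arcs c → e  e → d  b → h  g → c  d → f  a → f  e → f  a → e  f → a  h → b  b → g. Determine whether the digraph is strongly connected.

There is no directed path from g to h, so the graph is not strongly connected.

No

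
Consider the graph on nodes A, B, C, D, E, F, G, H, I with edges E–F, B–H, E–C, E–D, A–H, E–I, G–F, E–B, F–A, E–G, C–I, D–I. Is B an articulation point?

Deleting B leaves 1 component (was 1) (its neighbors E, H remain connected to each other), so B is not a cut vertex.

No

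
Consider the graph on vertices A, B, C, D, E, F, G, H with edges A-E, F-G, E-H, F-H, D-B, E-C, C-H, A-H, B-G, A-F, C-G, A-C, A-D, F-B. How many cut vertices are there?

Removing E, for instance, still leaves 1 component. No single vertex removal increases the component count — the graph has no articulation points.

0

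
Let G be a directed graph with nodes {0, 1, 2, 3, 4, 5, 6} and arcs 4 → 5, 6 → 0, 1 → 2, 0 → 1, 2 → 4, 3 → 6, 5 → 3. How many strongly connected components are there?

1

{0, 1, 2, 3, 4, 5, 6} are all mutually reachable — one SCC of size 7.
That gives 1 strongly connected component.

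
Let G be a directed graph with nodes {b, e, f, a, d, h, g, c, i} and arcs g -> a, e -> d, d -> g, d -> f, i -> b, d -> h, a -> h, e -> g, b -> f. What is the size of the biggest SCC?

{a} is an SCC by itself.
{g} is an SCC by itself.
{f} is an SCC by itself.
{h} is an SCC by itself.
{d} is an SCC by itself.
(and 4 more singleton SCCs)
The largest has 1 vertex.

1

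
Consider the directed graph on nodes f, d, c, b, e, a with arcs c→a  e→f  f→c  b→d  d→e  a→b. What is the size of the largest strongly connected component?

6

{a, b, c, d, e, f} are all mutually reachable — one SCC of size 6.
The largest has 6 vertices.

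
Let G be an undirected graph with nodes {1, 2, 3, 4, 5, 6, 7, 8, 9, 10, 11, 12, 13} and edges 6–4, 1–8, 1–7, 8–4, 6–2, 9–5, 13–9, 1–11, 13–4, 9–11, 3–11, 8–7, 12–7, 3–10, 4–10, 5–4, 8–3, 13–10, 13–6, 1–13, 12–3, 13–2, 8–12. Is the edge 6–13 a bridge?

After removing 6–13, the path 6-2-13 still connects them, so the edge is not a bridge.

No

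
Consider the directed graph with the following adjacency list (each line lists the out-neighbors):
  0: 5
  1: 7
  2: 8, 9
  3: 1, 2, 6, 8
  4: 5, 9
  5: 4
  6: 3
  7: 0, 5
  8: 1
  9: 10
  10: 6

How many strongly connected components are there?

{0, 1, 2, 3, 4, 5, 6, 7, 8, 9, 10} are all mutually reachable — one SCC of size 11.
That gives 1 strongly connected component.

1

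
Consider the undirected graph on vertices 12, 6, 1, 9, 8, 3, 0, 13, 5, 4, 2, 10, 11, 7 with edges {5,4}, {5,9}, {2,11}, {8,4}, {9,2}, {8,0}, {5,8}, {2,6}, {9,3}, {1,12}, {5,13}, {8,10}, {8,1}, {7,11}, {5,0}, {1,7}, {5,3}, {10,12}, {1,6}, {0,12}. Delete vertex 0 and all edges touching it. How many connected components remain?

With 0 gone, the remaining components are: {1, 2, 3, 4, 5, 6, 7, 8, 9, 10, 11, 12, 13}.
That is 1 component.

1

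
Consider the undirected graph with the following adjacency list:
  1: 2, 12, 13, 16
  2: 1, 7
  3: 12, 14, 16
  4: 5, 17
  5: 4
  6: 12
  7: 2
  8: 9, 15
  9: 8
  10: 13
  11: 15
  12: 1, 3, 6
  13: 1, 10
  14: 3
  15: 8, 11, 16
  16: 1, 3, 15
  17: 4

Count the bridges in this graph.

12

The edges on the cycle 12-1-16-3-12 are not bridges since each lies on that cycle.
But removing 8-9 disconnects 8 from 9; removing 1-13 disconnects 1 from 13; removing 8-15 disconnects 8 from 15; removing 12-6 disconnects 12 from 6 — these are bridges.
In total 12 edges are bridges.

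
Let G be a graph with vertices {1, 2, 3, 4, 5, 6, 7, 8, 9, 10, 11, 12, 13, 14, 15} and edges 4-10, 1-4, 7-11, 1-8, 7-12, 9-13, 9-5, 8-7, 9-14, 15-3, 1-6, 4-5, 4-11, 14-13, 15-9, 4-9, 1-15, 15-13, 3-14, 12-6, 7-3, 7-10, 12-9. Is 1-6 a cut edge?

After removing 1-6, the path 1-8-7-12-6 still connects them, so the edge is not a bridge.

No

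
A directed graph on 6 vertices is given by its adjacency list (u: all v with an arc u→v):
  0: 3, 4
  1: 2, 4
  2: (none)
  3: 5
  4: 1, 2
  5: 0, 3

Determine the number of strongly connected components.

3

{0, 3, 5} are all mutually reachable — one SCC of size 3.
{1, 4} are all mutually reachable — one SCC of size 2.
{2} is an SCC by itself.
That gives 3 strongly connected components.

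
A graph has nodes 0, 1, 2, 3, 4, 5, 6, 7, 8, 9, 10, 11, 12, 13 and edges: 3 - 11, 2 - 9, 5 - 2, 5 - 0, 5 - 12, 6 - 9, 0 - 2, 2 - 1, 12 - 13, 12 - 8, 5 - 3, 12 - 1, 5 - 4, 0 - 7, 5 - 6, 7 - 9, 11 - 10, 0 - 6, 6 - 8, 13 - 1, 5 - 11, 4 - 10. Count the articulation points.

Removing 5 increases the component count from 1 to 2, so 5 is a cut vertex.
By contrast removing 13 leaves 1 component; it is not a cut vertex. No other vertex is a cut vertex either.

1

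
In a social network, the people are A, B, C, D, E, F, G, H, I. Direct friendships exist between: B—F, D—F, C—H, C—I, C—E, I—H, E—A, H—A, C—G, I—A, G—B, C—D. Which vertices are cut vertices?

C

Removing C increases the component count from 1 to 2, so C is a cut vertex.
By contrast removing E leaves 1 component; it is not a cut vertex. No other vertex is a cut vertex either.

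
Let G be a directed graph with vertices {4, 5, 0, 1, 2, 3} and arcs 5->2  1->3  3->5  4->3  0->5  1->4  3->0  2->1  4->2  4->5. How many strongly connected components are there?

1

{0, 1, 2, 3, 4, 5} are all mutually reachable — one SCC of size 6.
That gives 1 strongly connected component.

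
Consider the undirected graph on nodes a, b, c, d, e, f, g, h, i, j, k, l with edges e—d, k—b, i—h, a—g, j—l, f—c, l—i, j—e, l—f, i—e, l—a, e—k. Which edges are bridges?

The edges on the cycle j-l-i-e-j are not bridges since each lies on that cycle.
But removing c—f disconnects c from f; removing l—f disconnects l from f; removing k—b disconnects k from b; removing l—a disconnects l from a — these are bridges.
In total 8 edges are bridges.

a-g, a-l, b-k, c-f, d-e, e-k, f-l, h-i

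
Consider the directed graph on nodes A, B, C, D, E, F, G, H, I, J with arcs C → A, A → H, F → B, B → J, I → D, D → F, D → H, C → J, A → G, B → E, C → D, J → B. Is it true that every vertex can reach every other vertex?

No

There is no directed path from D to A, so the graph is not strongly connected.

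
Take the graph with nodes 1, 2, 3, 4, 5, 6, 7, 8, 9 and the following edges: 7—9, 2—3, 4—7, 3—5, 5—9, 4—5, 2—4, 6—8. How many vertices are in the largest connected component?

1 is isolated — a component by itself.
Starting from 6 we can reach 6, 8. That is one component of size 2.
Starting from 2 we can reach 2, 3, 4, 5, 7, 9. That is one component of size 6.
The largest has 6 vertices.

6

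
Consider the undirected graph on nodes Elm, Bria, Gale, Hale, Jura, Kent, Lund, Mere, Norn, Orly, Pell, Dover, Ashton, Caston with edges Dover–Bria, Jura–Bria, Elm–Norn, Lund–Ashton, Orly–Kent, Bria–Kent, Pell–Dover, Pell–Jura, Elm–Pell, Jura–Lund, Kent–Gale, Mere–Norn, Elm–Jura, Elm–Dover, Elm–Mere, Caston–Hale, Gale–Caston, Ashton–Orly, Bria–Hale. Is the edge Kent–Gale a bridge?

No

After removing Kent–Gale, the path Kent-Bria-Hale-Caston-Gale still connects them, so the edge is not a bridge.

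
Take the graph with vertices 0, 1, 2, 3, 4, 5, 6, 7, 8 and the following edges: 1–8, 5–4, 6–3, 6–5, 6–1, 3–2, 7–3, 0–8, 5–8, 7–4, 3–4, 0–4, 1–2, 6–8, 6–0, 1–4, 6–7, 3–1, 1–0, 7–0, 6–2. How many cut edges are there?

The edges on the cycle 6-7-4-0-1-3-6 are not bridges since each lies on that cycle.
Every edge lies on some cycle, so there are no bridges.

0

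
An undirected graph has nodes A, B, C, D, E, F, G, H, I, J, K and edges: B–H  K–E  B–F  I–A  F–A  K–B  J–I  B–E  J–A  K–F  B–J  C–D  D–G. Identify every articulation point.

Removing B increases the component count from 2 to 3, so B is a cut vertex.
Removing D increases the component count from 2 to 3, so D is a cut vertex.
By contrast removing G leaves 2 components; it is not a cut vertex. No other vertex is a cut vertex either.

B, D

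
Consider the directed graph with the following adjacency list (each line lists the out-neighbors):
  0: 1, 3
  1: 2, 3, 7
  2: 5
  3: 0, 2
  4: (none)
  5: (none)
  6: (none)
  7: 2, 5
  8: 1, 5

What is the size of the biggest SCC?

{0, 1, 3} are all mutually reachable — one SCC of size 3.
{6} is an SCC by itself.
{2} is an SCC by itself.
{8} is an SCC by itself.
{7} is an SCC by itself.
(and 2 more singleton SCCs)
The largest has 3 vertices.

3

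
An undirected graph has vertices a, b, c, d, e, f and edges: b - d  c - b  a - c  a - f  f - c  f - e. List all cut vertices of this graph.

b, c, f

Removing b increases the component count from 1 to 2, so b is a cut vertex.
Removing c increases the component count from 1 to 2, so c is a cut vertex.
Removing f increases the component count from 1 to 2, so f is a cut vertex.
By contrast removing d leaves 1 component; it is not a cut vertex. No other vertex is a cut vertex either.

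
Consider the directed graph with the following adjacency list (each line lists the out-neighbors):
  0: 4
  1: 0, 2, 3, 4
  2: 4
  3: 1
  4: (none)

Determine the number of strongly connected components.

4

{1, 3} are all mutually reachable — one SCC of size 2.
{2} is an SCC by itself.
{4} is an SCC by itself.
{0} is an SCC by itself.
That gives 4 strongly connected components.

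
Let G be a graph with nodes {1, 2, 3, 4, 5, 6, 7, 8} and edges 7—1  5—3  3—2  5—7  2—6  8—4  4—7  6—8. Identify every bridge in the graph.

1-7

The edges on the cycle 5-3-2-6-8-4-7-5 are not bridges since each lies on that cycle.
But removing 7—1 disconnects 7 from 1 — this is a bridge.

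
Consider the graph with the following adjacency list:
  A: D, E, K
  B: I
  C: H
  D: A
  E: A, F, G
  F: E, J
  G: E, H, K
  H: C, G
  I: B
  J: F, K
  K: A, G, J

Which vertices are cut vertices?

Removing A increases the component count from 2 to 3, so A is a cut vertex.
Removing G increases the component count from 2 to 3, so G is a cut vertex.
Removing H increases the component count from 2 to 3, so H is a cut vertex.
By contrast removing B leaves 2 components; it is not a cut vertex. No other vertex is a cut vertex either.

A, G, H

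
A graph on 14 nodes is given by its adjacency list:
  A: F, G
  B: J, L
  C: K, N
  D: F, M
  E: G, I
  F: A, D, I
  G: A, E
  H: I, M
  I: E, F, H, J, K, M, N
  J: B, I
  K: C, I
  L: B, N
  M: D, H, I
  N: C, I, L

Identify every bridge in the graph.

none

The edges on the cycle I-K-C-N-I are not bridges since each lies on that cycle.
Every edge lies on some cycle, so there are no bridges.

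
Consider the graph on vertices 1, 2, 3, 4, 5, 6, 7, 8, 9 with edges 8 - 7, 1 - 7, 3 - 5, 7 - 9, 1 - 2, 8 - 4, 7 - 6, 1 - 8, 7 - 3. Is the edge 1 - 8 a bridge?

After removing 1 - 8, the path 1-7-8 still connects them, so the edge is not a bridge.

No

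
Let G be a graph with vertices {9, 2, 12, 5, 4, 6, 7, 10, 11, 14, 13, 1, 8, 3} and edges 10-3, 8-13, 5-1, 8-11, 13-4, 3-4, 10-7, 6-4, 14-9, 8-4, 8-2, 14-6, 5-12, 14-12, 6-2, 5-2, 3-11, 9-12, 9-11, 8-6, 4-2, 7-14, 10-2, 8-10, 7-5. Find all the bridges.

The edges on the cycle 8-10-7-14-6-2-4-8 are not bridges since each lies on that cycle.
But removing 1-5 disconnects 1 from 5 — this is a bridge.

1-5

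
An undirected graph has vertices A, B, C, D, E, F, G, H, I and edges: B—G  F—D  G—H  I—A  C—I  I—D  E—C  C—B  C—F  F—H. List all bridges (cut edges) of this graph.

The edges on the cycle C-B-G-H-F-C are not bridges since each lies on that cycle.
But removing E—C disconnects E from C; removing A—I disconnects A from I — these are bridges.

A-I, C-E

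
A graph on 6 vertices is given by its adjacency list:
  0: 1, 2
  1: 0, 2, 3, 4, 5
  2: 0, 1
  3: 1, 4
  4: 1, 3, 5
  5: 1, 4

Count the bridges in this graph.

The edges on the cycle 1-2-0-1 are not bridges since each lies on that cycle.
Every edge lies on some cycle, so there are no bridges.

0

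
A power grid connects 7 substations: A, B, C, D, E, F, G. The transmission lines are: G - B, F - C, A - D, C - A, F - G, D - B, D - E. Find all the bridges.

The edges on the cycle F-G-B-D-A-C-F are not bridges since each lies on that cycle.
But removing D - E disconnects D from E — this is a bridge.

D-E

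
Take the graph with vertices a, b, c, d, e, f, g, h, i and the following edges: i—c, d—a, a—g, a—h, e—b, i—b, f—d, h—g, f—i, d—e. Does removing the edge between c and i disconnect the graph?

Removing c—i leaves no path between c and i: the component count goes from 1 to 2. So it is a bridge.

Yes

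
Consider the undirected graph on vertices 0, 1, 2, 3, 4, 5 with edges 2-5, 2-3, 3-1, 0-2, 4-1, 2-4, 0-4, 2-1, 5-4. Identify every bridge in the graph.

none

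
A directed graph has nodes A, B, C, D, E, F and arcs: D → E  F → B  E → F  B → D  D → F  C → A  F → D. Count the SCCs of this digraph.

3

{B, D, E, F} are all mutually reachable — one SCC of size 4.
{A} is an SCC by itself.
{C} is an SCC by itself.
That gives 3 strongly connected components.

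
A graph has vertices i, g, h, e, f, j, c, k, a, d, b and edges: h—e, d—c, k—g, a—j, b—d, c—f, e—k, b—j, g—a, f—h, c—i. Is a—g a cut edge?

No

After removing a—g, the path a-j-b-d-c-f-h-e-k-g still connects them, so the edge is not a bridge.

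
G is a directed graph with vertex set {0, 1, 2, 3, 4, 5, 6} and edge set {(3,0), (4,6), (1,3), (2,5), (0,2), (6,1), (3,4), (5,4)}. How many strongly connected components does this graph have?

{0, 1, 2, 3, 4, 5, 6} are all mutually reachable — one SCC of size 7.
That gives 1 strongly connected component.

1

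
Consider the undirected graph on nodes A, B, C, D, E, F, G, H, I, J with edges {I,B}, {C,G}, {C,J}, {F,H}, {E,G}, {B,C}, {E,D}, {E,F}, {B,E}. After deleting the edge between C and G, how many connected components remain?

C and G are still connected via C-B-E-G, so the component count stays at 2.

2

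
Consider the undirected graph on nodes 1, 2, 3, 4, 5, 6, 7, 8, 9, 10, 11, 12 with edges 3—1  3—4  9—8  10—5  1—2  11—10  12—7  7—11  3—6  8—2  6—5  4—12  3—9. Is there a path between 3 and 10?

From 3 we can reach 1, 2, 3, 4, 5, 6, 7, 8, 9, 10, 11, 12, which includes 10.

Yes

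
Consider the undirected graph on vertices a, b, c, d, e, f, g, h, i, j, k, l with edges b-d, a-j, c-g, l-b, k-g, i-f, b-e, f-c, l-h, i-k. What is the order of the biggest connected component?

Starting from a we can reach a, j. That is one component of size 2.
Starting from c we can reach c, f, g, i, k. That is one component of size 5.
Starting from b we can reach b, d, e, h, l. That is one component of size 5.
The largest has 5 vertices.

5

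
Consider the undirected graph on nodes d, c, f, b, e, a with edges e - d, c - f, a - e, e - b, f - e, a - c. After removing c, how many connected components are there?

1

With c gone, the remaining components are: {a, b, d, e, f}.
That is 1 component.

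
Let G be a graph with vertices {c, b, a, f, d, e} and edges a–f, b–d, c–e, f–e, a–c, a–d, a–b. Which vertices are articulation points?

a

Removing a increases the component count from 1 to 2, so a is a cut vertex.
By contrast removing d leaves 1 component; it is not a cut vertex. No other vertex is a cut vertex either.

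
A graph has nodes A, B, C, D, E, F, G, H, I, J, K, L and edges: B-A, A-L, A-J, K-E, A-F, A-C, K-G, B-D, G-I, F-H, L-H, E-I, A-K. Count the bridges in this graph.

5

The edges on the cycle K-G-I-E-K are not bridges since each lies on that cycle.
But removing B-A disconnects B from A; removing J-A disconnects J from A; removing A-C disconnects A from C; removing K-A disconnects K from A — these are bridges.
In total 5 edges are bridges.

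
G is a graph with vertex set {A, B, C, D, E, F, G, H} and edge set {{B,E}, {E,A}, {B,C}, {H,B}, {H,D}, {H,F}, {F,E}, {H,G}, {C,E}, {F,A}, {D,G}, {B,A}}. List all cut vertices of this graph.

Removing H increases the component count from 1 to 2, so H is a cut vertex.
By contrast removing D leaves 1 component; it is not a cut vertex. No other vertex is a cut vertex either.

H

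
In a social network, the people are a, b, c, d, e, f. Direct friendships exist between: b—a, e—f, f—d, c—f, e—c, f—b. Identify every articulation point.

Removing b increases the component count from 1 to 2, so b is a cut vertex.
Removing f increases the component count from 1 to 3, so f is a cut vertex.
By contrast removing e leaves 1 component; it is not a cut vertex. No other vertex is a cut vertex either.

b, f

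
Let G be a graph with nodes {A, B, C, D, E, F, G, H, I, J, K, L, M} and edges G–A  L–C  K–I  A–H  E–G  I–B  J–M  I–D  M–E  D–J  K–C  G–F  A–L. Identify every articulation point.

Removing A increases the component count from 1 to 2, so A is a cut vertex.
Removing G increases the component count from 1 to 2, so G is a cut vertex.
Removing I increases the component count from 1 to 2, so I is a cut vertex.
By contrast removing F leaves 1 component; it is not a cut vertex. No other vertex is a cut vertex either.

A, G, I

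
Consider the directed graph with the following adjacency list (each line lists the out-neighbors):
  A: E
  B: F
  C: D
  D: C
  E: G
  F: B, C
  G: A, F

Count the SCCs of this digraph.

3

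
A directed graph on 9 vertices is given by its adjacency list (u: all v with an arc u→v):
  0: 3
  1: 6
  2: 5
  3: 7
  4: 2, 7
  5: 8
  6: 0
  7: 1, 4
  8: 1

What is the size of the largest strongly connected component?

{0, 1, 2, 3, 4, 5, 6, 7, 8} are all mutually reachable — one SCC of size 9.
The largest has 9 vertices.

9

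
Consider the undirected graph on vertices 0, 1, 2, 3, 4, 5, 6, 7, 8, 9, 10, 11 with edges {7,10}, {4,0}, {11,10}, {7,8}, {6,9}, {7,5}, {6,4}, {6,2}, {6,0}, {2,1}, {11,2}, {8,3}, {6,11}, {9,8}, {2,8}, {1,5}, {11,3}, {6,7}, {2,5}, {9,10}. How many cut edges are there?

The edges on the cycle 6-4-0-6 are not bridges since each lies on that cycle.
Every edge lies on some cycle, so there are no bridges.

0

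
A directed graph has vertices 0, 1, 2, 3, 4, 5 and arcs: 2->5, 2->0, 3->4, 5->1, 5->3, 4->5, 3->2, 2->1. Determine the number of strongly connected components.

3

{2, 3, 4, 5} are all mutually reachable — one SCC of size 4.
{1} is an SCC by itself.
{0} is an SCC by itself.
That gives 3 strongly connected components.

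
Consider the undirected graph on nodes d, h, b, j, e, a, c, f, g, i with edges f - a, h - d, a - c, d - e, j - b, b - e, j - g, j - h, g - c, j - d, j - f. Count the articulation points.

1

Removing j increases the component count from 2 to 3, so j is a cut vertex.
By contrast removing d leaves 2 components; it is not a cut vertex. No other vertex is a cut vertex either.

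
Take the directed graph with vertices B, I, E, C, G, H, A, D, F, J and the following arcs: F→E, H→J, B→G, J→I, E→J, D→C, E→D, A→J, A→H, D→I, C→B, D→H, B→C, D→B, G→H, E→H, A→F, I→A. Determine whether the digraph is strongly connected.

From F we can reach every vertex (A, B, C, D, E, F, G, H, I, J), and every vertex can reach F (A, B, C, D, E, F, G, H, I, J). So the whole graph is one strongly connected component.

Yes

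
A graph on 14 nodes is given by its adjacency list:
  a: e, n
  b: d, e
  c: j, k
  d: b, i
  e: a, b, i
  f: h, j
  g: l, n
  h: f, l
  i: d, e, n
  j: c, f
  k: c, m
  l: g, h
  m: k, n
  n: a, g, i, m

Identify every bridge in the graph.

none

The edges on the cycle n-m-k-c-j-f-h-l-g-n are not bridges since each lies on that cycle.
Every edge lies on some cycle, so there are no bridges.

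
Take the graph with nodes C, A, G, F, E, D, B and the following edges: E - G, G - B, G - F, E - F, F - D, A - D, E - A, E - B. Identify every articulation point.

none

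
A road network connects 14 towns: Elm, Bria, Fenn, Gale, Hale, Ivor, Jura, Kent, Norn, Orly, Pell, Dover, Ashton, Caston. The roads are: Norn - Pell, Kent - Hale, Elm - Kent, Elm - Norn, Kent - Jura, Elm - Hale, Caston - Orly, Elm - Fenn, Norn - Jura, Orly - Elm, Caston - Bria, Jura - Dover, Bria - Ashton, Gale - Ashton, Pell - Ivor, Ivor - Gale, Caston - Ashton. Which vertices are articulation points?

Removing Elm increases the component count from 1 to 2, so Elm is a cut vertex.
Removing Jura increases the component count from 1 to 2, so Jura is a cut vertex.
By contrast removing Gale leaves 1 component; it is not a cut vertex. No other vertex is a cut vertex either.

Elm, Jura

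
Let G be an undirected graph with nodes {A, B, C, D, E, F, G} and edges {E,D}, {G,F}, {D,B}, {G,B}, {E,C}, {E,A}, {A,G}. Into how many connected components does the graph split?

Starting from A we can reach A, B, C, D, E, F, G. That is one component of size 7.
Total: 1 component.

1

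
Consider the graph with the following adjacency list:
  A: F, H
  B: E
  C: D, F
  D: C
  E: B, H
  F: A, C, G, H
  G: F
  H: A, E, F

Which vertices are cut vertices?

C, E, F, H

Removing C increases the component count from 1 to 2, so C is a cut vertex.
Removing E increases the component count from 1 to 2, so E is a cut vertex.
Removing F increases the component count from 1 to 3, so F is a cut vertex.
Likewise H is a cut vertex.
By contrast removing G leaves 1 component; it is not a cut vertex. No other vertex is a cut vertex either.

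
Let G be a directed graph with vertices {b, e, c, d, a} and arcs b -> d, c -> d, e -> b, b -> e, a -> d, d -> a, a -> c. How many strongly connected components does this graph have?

{a, c, d} are all mutually reachable — one SCC of size 3.
{b, e} are all mutually reachable — one SCC of size 2.
That gives 2 strongly connected components.

2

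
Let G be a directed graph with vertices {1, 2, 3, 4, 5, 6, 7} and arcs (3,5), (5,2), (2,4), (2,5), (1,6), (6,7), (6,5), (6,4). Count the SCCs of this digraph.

{2, 5} are all mutually reachable — one SCC of size 2.
{7} is an SCC by itself.
{4} is an SCC by itself.
{1} is an SCC by itself.
{3} is an SCC by itself.
(and 1 more singleton SCC)
That gives 6 strongly connected components.

6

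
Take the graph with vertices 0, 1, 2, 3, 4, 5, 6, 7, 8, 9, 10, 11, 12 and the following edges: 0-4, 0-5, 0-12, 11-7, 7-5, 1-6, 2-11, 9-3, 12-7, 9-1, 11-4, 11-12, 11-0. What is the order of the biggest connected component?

10 is isolated — a component by itself.
8 is isolated — a component by itself.
Starting from 1 we can reach 1, 3, 6, 9. That is one component of size 4.
Starting from 0 we can reach 0, 2, 4, 5, 7, 11, 12. That is one component of size 7.
The largest has 7 vertices.

7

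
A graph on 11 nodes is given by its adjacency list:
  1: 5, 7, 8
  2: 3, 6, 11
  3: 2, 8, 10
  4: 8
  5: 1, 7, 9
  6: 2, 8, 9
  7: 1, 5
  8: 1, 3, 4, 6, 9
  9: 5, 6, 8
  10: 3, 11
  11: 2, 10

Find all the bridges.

The edges on the cycle 6-2-11-10-3-8-6 are not bridges since each lies on that cycle.
But removing 8-4 disconnects 8 from 4 — this is a bridge.

4-8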